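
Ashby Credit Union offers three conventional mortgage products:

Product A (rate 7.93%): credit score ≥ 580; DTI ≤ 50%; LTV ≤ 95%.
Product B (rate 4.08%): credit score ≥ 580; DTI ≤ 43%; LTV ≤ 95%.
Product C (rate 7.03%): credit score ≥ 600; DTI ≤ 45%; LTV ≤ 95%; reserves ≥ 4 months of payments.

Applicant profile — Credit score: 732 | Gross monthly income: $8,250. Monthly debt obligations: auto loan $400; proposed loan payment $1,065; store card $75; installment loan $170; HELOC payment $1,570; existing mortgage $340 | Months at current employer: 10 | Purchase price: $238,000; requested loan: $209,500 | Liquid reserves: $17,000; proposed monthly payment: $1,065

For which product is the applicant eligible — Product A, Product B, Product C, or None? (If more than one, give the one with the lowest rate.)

Total debts = (400 + 1,065 + 75 + 170 + 1,570 + 340) = 3,620; DTI = 3,620/8,250 = 43.9%.
LTV = 209,500/238,000 = 88%.
Reserves = 17,000/1,065 = 16.0 months.
Product A: score 732 ≥ 580; DTI 43.9% ≤ 50%; LTV 88% ≤ 95% → qualifies.
Product B: score 732 ≥ 580; DTI 43.9% > 43%; LTV 88% ≤ 95% → does not qualify.
Product C: score 732 ≥ 600; DTI 43.9% ≤ 45%; LTV 88% ≤ 95%; reserves 16.0 ≥ 4 mo → qualifies.
Qualifying: Product A, Product C. Lowest rate is 7.03% → Product C.

Product C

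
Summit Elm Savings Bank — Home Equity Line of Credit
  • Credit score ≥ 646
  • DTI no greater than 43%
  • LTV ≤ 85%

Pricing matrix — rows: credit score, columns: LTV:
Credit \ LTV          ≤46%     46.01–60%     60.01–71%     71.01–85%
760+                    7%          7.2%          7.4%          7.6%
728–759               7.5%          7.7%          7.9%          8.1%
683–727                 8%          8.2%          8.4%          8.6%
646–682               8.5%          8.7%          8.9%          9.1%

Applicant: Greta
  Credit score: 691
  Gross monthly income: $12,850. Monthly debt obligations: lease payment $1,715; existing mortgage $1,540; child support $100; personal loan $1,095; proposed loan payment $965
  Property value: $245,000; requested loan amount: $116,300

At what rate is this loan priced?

8.2%

Credit score 691 ≥ 646; Total monthly debts = (1,715 + 1,540 + 100 + 1,095 + 965) = 5,415. DTI: 5,415 ÷ 12,850 = 42.1%, within the 43% cap
Loan-to-value = 116,300/245,000 = 47.5% — pass (85% max)
Row: 691 falls in 683–727. Column: 47.5% falls in 46.01–60%. Rate = 8.2%.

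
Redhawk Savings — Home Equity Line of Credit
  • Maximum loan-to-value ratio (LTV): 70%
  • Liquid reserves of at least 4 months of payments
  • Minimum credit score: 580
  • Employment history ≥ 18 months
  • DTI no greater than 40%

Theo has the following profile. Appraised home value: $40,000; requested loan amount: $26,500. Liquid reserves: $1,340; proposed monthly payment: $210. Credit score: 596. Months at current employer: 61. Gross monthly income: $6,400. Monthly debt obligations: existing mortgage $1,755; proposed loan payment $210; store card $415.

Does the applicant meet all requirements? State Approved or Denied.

LTV = 26,500/40,000 = 66.2% ≤ 70%
Liquid reserves cover 1,340/210 = 6.4 months — ≥ 4 required
Credit score 596 ≥ 580 (meets)
Employment 61 ≥ 18 months
Total monthly debts = (1,755 + 210 + 415) = 2,380. DTI = 2,380/6,400 = 37.2% ≤ 40%
All criteria satisfied.

Approved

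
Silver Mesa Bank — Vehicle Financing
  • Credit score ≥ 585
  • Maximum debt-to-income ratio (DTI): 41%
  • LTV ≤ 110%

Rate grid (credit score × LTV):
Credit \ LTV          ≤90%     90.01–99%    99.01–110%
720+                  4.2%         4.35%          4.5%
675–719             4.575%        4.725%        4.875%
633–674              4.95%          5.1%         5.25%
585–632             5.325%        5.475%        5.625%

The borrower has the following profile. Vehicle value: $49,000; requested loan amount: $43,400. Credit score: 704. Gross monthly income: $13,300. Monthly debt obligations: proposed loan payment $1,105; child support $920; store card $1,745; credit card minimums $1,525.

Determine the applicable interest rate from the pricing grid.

Credit score 704 ≥ 585; Total monthly debts = (1,105 + 920 + 1,745 + 1,525) = 5,295. DTI: 5,295 ÷ 13,300 = 39.8%, within the 41% cap
LTV = 43,400/49,000 = 88.6% ≤ 110%
Row: 704 falls in 675–719. Column: 88.6% falls in ≤90%. Rate = 4.575%.

4.575%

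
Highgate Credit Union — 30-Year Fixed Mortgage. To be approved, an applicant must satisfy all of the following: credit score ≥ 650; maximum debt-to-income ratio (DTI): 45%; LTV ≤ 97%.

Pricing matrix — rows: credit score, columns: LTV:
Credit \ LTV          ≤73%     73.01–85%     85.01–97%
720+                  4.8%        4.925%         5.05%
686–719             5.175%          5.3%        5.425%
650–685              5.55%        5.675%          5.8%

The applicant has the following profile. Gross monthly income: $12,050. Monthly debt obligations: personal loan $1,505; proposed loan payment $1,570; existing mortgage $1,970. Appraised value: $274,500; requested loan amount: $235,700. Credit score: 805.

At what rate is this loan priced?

5.05%

Credit score 805 ≥ 650; Total monthly debts = (1,505 + 1,570 + 1,970) = 5,045. Debt-to-income = 5,045/12,050 = 41.9% — meets 45% limit
LTV: 235,700 ÷ 274,500 = 85.9%, within 97% cap
Credit 805 → row 720+; LTV 85.9% → column 85.01–97%. Grid cell → 5.05%.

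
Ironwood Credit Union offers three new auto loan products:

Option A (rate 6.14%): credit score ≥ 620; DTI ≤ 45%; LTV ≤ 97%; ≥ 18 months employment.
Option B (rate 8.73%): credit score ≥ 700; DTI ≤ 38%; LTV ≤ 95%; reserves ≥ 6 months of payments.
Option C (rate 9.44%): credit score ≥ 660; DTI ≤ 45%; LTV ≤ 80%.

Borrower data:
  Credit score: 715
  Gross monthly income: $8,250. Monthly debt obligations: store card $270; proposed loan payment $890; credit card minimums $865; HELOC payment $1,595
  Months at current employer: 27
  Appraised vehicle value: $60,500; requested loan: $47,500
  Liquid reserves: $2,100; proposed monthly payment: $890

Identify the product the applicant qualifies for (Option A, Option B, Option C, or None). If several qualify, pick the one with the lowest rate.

Total debts = (270 + 890 + 865 + 1,595) = 3,620; DTI = 3,620/8,250 = 43.9%.
LTV = 47,500/60,500 = 78.5%.
Reserves = 2,100/890 = 2.4 months.
Option A: score 715 ≥ 620; DTI 43.9% ≤ 45%; LTV 78.5% ≤ 97%; employment 27 ≥ 18 mo → qualifies.
Option B: score 715 ≥ 700; DTI 43.9% > 38%; LTV 78.5% ≤ 95%; reserves 2.4 < 6 mo → does not qualify.
Option C: score 715 ≥ 660; DTI 43.9% ≤ 45%; LTV 78.5% ≤ 80% → qualifies.
Qualifying: Option A, Option C. Lowest rate is 6.14% → Option A.

Option A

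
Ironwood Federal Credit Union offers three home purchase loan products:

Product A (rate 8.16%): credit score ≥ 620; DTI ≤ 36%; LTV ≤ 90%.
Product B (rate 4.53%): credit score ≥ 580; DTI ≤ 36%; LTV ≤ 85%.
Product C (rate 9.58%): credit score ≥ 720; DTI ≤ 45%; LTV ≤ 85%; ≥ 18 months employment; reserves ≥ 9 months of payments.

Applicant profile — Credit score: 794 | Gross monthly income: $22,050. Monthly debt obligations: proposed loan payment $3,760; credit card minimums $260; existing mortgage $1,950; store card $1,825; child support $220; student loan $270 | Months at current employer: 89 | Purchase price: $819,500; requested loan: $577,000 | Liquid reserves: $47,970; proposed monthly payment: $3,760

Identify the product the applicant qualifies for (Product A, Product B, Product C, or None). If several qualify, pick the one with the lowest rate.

Product C

Total debts = (3,760 + 260 + 1,950 + 1,825 + 220 + 270) = 8,285; DTI = 8,285/22,050 = 37.6%.
LTV = 577,000/819,500 = 70.4%.
Reserves = 47,970/3,760 = 12.8 months.
Product A: score 794 ≥ 620; DTI 37.6% > 36%; LTV 70.4% ≤ 90% → does not qualify.
Product B: score 794 ≥ 580; DTI 37.6% > 36%; LTV 70.4% ≤ 85% → does not qualify.
Product C: score 794 ≥ 720; DTI 37.6% ≤ 45%; LTV 70.4% ≤ 85%; employment 89 ≥ 18 mo; reserves 12.8 ≥ 9 mo → qualifies.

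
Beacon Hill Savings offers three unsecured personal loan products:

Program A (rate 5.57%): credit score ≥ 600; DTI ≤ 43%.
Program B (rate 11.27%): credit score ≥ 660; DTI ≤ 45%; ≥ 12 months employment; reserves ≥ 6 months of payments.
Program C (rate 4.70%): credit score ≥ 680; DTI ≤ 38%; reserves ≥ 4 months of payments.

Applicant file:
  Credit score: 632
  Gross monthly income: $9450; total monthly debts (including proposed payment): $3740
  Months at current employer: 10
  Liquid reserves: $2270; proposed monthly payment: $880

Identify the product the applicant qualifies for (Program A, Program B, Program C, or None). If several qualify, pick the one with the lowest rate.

Program A

DTI = 3,740/9,450 = 39.6%.
Reserves = 2,270/880 = 2.6 months.
Program A: score 632 ≥ 600; DTI 39.6% ≤ 43% → qualifies.
Program B: score 632 < 660; DTI 39.6% ≤ 45%; employment 10 < 12 mo; reserves 2.6 < 6 mo → does not qualify.
Program C: score 632 < 680; DTI 39.6% > 38%; reserves 2.6 < 4 mo → does not qualify.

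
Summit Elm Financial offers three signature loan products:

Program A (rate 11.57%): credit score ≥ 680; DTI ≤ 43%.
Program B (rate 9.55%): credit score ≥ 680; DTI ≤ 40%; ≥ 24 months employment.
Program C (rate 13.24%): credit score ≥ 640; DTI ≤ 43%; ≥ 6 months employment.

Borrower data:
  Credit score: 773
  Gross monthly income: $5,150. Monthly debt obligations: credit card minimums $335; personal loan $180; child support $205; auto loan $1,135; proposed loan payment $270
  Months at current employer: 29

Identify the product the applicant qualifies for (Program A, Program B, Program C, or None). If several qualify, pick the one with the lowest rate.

Program A

Total debts = (335 + 180 + 205 + 1,135 + 270) = 2,125; DTI = 2,125/5,150 = 41.3%.
Program A: score 773 ≥ 680; DTI 41.3% ≤ 43% → qualifies.
Program B: score 773 ≥ 680; DTI 41.3% > 40%; employment 29 ≥ 24 mo → does not qualify.
Program C: score 773 ≥ 640; DTI 41.3% ≤ 43%; employment 29 ≥ 6 mo → qualifies.
Qualifying: Program A, Program C. Lowest rate is 11.57% → Program A.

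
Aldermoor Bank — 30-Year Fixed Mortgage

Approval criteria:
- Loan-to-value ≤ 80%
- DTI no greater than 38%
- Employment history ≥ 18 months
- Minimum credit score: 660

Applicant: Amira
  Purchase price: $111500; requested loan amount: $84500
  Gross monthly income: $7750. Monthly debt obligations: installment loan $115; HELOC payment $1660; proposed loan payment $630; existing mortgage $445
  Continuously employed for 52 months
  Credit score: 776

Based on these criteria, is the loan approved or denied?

LTV = 84,500/111,500 = 75.8% ≤ 80%
Total monthly debts = (115 + 1,660 + 630 + 445) = 2,850. DTI: 2,850 ÷ 7,750 = 36.8%, within the 38% cap
Employment 52 ≥ 18 months
Credit score 776 ≥ 660 (meets)
All criteria satisfied.

Approved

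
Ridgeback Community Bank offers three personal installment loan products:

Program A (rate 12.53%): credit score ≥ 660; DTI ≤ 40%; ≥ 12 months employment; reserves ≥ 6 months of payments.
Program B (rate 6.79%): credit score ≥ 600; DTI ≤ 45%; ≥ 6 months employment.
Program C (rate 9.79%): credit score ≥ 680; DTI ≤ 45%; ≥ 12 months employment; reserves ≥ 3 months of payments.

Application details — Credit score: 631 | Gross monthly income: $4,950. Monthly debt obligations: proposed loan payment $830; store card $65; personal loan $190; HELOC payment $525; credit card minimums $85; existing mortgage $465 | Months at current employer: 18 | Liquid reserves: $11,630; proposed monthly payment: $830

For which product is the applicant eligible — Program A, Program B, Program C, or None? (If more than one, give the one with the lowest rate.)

Total debts = (830 + 65 + 190 + 525 + 85 + 465) = 2,160; DTI = 2,160/4,950 = 43.6%.
Reserves = 11,630/830 = 14.0 months.
Program A: score 631 < 660; DTI 43.6% > 40%; employment 18 ≥ 12 mo; reserves 14.0 ≥ 6 mo → does not qualify.
Program B: score 631 ≥ 600; DTI 43.6% ≤ 45%; employment 18 ≥ 6 mo → qualifies.
Program C: score 631 < 680; DTI 43.6% ≤ 45%; employment 18 ≥ 12 mo; reserves 14.0 ≥ 3 mo → does not qualify.

Program B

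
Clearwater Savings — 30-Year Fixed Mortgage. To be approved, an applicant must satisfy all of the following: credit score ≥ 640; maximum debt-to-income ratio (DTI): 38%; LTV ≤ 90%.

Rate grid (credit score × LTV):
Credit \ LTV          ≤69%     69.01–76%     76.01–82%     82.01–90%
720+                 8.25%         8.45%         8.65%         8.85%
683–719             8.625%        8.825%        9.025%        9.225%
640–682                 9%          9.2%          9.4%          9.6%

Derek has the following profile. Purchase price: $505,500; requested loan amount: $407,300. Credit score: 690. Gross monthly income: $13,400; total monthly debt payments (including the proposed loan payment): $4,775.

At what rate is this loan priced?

9.025%

Credit score 690 ≥ 640; Debt-to-income = 4,775/13,400 = 35.6% — meets 38% limit
LTV: 407,300 ÷ 505,500 = 80.6%, within 90% cap
Credit 690 → row 683–719; LTV 80.6% → column 76.01–82%. Grid cell → 9.025%.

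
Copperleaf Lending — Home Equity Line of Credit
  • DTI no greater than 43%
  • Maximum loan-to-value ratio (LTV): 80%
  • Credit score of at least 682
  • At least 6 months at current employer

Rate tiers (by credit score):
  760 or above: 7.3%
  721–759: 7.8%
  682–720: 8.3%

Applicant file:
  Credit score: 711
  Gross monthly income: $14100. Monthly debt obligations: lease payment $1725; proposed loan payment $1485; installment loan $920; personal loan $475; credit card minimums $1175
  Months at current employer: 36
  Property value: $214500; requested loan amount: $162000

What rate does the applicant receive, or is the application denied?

Credit score 711 ≥ 682 (meets minimum)
Employment 36 ≥ 6 months
LTV: 162,000 ÷ 214,500 = 75.5%, within 80% cap
Total monthly debts = (1,725 + 1,485 + 920 + 475 + 1,175) = 5,780. Debt-to-income = 5,780/14,100 = 41% — meets 43% limit
All requirements met. Score 711 falls in the 682–720 tier → 8.3%.

Approved at 8.3%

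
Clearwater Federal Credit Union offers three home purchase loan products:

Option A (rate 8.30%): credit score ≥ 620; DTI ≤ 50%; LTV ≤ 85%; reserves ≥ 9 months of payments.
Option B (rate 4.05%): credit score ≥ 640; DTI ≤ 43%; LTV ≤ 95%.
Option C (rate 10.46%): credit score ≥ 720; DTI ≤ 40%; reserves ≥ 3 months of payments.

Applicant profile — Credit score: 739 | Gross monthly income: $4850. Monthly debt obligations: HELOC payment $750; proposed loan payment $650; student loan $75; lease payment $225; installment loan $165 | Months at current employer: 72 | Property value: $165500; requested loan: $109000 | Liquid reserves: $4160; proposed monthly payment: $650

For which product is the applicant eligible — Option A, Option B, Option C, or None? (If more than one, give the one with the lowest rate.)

Total debts = (750 + 650 + 75 + 225 + 165) = 1,865; DTI = 1,865/4,850 = 38.5%.
LTV = 109,000/165,500 = 65.9%.
Reserves = 4,160/650 = 6.4 months.
Option A: score 739 ≥ 620; DTI 38.5% ≤ 50%; LTV 65.9% ≤ 85%; reserves 6.4 < 9 mo → does not qualify.
Option B: score 739 ≥ 640; DTI 38.5% ≤ 43%; LTV 65.9% ≤ 95% → qualifies.
Option C: score 739 ≥ 720; DTI 38.5% ≤ 40%; reserves 6.4 ≥ 3 mo → qualifies.
Qualifying: Option B, Option C. Lowest rate is 4.05% → Option B.

Option B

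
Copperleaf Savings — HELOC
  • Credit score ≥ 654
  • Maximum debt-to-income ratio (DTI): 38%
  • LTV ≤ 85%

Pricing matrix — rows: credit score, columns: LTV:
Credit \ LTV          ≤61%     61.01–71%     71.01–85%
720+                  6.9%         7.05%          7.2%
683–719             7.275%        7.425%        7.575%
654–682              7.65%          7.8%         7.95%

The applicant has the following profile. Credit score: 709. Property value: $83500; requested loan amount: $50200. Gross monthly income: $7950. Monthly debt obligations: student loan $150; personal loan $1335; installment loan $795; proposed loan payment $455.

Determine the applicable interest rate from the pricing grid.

7.275%

Credit score 709 ≥ 654; Total monthly debts = (150 + 1,335 + 795 + 455) = 2,735. DTI: 2,735 ÷ 7,950 = 34.4%, within the 38% cap
Loan-to-value = 50,200/83,500 = 60.1% — pass (85% max)
Score 709 is in the 683–719 band; LTV 60.1% is in the ≤61% band → 7.275%.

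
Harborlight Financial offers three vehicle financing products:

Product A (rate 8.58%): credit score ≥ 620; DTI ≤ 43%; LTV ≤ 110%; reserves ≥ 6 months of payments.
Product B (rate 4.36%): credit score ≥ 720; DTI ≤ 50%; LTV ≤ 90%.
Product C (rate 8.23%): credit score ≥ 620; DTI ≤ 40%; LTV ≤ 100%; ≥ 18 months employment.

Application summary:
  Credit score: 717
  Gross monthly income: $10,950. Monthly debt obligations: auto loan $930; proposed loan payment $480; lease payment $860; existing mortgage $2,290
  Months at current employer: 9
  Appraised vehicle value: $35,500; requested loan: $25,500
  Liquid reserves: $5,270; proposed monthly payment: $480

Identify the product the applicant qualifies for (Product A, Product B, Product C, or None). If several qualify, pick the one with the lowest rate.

Product A

Total debts = (930 + 480 + 860 + 2,290) = 4,560; DTI = 4,560/10,950 = 41.6%.
LTV = 25,500/35,500 = 71.8%.
Reserves = 5,270/480 = 11.0 months.
Product A: score 717 ≥ 620; DTI 41.6% ≤ 43%; LTV 71.8% ≤ 110%; reserves 11.0 ≥ 6 mo → qualifies.
Product B: score 717 < 720; DTI 41.6% ≤ 50%; LTV 71.8% ≤ 90% → does not qualify.
Product C: score 717 ≥ 620; DTI 41.6% > 40%; LTV 71.8% ≤ 100%; employment 9 < 18 mo → does not qualify.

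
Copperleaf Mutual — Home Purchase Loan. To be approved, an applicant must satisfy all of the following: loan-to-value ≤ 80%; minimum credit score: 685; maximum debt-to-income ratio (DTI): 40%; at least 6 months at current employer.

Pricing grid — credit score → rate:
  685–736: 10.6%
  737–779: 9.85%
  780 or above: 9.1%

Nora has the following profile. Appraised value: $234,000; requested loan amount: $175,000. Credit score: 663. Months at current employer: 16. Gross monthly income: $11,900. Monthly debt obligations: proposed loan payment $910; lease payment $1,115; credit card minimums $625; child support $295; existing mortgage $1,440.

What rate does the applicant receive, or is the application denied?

Denied

Credit score 663 < 685 (below minimum)
Total monthly debts = (910 + 1,115 + 625 + 295 + 1,440) = 4,385. DTI = 4,385/11,900 = 36.8% ≤ 40%
Loan-to-value = 175,000/234,000 = 74.8% — pass (80% max)
Employment 16 ≥ 6 months
Not all requirements met → denied.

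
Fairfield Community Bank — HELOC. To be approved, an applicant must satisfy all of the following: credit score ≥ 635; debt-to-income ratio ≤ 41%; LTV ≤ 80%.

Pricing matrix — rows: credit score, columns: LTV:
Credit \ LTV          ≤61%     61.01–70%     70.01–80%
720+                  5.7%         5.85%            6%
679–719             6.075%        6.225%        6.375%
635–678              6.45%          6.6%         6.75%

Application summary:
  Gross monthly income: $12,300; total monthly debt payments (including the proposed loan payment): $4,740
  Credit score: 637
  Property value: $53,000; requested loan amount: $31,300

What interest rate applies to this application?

6.45%

Credit score 637 ≥ 635; DTI = 4,740/12,300 = 38.5% ≤ 41%
LTV = 31,300/53,000 = 59.1% ≤ 80%
Credit 637 → row 635–678; LTV 59.1% → column ≤61%. Grid cell → 6.45%.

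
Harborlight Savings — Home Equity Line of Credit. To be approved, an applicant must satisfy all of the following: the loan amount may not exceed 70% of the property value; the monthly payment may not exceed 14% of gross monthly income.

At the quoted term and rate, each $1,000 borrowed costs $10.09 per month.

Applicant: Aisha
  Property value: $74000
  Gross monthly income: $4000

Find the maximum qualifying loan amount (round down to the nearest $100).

Payment cap: 14% × $4,000 = $560/month.
At $10.09 per $1,000, that supports 560/10.09 × 1,000 ≈ $55,500 → $55,500.
LTV cap: 70% × $74,000 = $51,800 → $51,800.
Binding constraint: loan-to-value.

$51,800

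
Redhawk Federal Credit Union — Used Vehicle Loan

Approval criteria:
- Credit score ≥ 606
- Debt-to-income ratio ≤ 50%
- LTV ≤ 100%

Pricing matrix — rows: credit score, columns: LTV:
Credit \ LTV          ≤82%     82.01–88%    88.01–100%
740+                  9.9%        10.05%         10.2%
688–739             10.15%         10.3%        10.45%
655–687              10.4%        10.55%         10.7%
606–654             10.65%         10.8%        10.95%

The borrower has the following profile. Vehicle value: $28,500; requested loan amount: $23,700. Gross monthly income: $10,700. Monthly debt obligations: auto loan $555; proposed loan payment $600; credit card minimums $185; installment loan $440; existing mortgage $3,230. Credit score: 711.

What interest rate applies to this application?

10.3%

Credit score 711 ≥ 606; Total monthly debts = (555 + 600 + 185 + 440 + 3,230) = 5,010. Debt-to-income = 5,010/10,700 = 46.8% — meets 50% limit
LTV = 23,700/28,500 = 83.2% ≤ 100%
Score 711 is in the 688–739 band; LTV 83.2% is in the 82.01–88% band → 10.3%.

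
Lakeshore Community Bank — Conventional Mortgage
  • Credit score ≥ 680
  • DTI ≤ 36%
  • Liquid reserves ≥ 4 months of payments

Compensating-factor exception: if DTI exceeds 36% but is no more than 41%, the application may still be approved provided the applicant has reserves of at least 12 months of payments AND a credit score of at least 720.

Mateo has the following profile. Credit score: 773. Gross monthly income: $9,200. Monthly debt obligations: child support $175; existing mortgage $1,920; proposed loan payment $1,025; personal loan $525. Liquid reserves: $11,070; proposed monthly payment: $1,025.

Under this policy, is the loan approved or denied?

Denied

Credit score 773 ≥ 680 (meets base)
Total debts = (175 + 1,920 + 1,025 + 525) = 3,645. DTI = 3,645/9,200 = 39.6% > 36% — standard DTI limit exceeded.
Reserves = 11,070/1,025 = 10.8 months ≥ 4
39.6% falls in the override range (36%–41%), so the compensating-factor test applies.
Override check — reserves: 10.8 mo (short of 12); score: 773 (ok).
Override conditions not both satisfied; exception does not apply.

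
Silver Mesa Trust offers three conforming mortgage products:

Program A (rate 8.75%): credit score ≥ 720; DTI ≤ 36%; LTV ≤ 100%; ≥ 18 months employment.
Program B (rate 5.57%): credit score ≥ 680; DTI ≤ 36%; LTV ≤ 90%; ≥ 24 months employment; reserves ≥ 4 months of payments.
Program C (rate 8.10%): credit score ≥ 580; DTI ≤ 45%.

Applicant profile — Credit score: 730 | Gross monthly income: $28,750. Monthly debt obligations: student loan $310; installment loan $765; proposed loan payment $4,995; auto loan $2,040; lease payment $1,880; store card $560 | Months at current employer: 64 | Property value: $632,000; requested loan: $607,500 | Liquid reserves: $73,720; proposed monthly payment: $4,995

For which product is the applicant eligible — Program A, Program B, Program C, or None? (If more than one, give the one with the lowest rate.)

Total debts = (310 + 765 + 4,995 + 2,040 + 1,880 + 560) = 10,550; DTI = 10,550/28,750 = 36.7%.
LTV = 607,500/632,000 = 96.1%.
Reserves = 73,720/4,995 = 14.8 months.
Program A: score 730 ≥ 720; DTI 36.7% > 36%; LTV 96.1% ≤ 100%; employment 64 ≥ 18 mo → does not qualify.
Program B: score 730 ≥ 680; DTI 36.7% > 36%; LTV 96.1% > 90%; employment 64 ≥ 24 mo; reserves 14.8 ≥ 4 mo → does not qualify.
Program C: score 730 ≥ 580; DTI 36.7% ≤ 45% → qualifies.

Program C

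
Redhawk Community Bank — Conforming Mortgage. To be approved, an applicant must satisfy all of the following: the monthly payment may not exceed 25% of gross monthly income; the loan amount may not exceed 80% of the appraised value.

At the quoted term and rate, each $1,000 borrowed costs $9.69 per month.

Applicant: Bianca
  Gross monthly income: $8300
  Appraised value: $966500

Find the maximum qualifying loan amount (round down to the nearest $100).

$214,100

Payment cap: 25% × $8,300 = $2,075/month.
At $9.69 per $1,000, that supports 2,075/9.69 × 1,000 ≈ $214,138 → $214,100.
LTV cap: 80% × $966,500 = $773,200 → $773,200.
Binding constraint: payment-to-income.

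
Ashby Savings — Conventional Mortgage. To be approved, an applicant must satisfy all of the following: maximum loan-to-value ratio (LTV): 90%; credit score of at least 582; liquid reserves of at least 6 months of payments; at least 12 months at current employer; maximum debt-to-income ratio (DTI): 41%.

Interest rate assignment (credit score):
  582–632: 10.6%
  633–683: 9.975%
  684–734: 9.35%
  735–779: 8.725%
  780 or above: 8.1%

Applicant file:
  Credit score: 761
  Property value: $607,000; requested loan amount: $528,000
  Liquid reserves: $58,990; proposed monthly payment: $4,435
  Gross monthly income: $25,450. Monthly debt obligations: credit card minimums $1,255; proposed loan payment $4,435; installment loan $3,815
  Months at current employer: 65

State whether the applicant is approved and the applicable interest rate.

Approved at 8.725%

Credit score 761 ≥ 582 (meets minimum)
Reserves = 58,990/4,435 = 13.3 months ≥ 6
Total monthly debts = (1,255 + 4,435 + 3,815) = 9,505. DTI = 9,505/25,450 = 37.3% ≤ 41%
Employment 65 ≥ 12 months
LTV: 528,000 ÷ 607,000 = 87%, within 90% cap
All requirements met. Score 761 falls in the 735–779 tier → 8.725%.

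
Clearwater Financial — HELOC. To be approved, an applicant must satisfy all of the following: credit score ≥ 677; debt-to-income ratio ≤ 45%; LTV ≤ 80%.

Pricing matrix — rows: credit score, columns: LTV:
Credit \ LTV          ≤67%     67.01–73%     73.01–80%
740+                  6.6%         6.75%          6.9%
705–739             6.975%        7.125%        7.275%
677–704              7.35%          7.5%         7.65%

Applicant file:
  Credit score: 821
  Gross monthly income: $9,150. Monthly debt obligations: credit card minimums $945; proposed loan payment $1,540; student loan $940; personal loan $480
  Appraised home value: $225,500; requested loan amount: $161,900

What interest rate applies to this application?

6.75%

Credit score 821 ≥ 677; Total monthly debts = (945 + 1,540 + 940 + 480) = 3,905. DTI: 3,905 ÷ 9,150 = 42.7%, within the 45% cap
LTV: 161,900 ÷ 225,500 = 71.8%, within 80% cap
Credit 821 → row 740+; LTV 71.8% → column 67.01–73%. Grid cell → 6.75%.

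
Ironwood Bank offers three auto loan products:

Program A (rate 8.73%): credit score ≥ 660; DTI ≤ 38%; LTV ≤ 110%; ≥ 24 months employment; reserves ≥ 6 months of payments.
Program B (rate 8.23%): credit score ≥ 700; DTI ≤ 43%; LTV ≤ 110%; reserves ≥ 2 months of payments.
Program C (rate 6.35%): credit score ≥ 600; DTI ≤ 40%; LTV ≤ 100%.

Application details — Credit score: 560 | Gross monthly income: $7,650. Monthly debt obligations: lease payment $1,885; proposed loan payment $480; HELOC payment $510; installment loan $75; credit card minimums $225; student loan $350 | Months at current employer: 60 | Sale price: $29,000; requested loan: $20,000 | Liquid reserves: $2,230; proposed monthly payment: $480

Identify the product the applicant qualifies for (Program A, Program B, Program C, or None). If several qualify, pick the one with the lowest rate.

Total debts = (1,885 + 480 + 510 + 75 + 225 + 350) = 3,525; DTI = 3,525/7,650 = 46.1%.
LTV = 20,000/29,000 = 69%.
Reserves = 2,230/480 = 4.6 months.
Program A: score 560 < 660; DTI 46.1% > 38%; LTV 69% ≤ 110%; employment 60 ≥ 24 mo; reserves 4.6 < 6 mo → does not qualify.
Program B: score 560 < 700; DTI 46.1% > 43%; LTV 69% ≤ 110%; reserves 4.6 ≥ 2 mo → does not qualify.
Program C: score 560 < 600; DTI 46.1% > 40%; LTV 69% ≤ 100% → does not qualify.

None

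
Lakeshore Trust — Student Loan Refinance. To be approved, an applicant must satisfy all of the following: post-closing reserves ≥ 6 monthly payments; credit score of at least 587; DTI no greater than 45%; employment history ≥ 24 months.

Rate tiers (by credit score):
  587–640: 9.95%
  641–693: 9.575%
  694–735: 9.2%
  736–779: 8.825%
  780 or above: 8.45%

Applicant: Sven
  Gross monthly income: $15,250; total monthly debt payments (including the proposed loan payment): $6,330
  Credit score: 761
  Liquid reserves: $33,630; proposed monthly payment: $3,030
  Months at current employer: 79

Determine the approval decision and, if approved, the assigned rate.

Approved at 8.825%

Credit score 761 ≥ 587 (meets minimum)
Reserves: 33,630 ÷ 3,030 = 11.1 months (meets 6-month minimum)
Debt-to-income = 6,330/15,250 = 41.5% — meets 45% limit
Employment 79 ≥ 24 months
All requirements met. Score 761 falls in the 736–779 tier → 8.825%.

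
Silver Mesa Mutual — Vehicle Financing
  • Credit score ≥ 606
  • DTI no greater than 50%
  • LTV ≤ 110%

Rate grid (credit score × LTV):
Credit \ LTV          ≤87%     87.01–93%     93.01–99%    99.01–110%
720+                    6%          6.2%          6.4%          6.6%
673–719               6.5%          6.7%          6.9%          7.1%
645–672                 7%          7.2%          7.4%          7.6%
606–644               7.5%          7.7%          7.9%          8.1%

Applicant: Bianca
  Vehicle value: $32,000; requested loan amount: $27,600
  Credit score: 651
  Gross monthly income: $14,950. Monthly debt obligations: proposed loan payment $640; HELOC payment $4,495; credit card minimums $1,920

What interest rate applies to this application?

Credit score 651 ≥ 606; Total monthly debts = (640 + 4,495 + 1,920) = 7,055. DTI = 7,055/14,950 = 47.2% ≤ 50%
LTV = 27,600/32,000 = 86.2% ≤ 110%
Row: 651 falls in 645–672. Column: 86.2% falls in ≤87%. Rate = 7%.

7%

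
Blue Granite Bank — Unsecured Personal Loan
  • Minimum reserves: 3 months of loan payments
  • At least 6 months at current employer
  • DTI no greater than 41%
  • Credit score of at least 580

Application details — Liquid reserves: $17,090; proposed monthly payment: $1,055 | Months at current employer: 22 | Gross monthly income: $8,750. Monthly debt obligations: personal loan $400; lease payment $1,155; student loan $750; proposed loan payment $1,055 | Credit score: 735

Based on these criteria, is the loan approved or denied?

Approved

Reserves = 17,090/1,055 = 16.2 months ≥ 3
Employment 22 ≥ 6 months
Total monthly debts = (400 + 1,155 + 750 + 1,055) = 3,360. DTI = 3,360/8,750 = 38.4% ≤ 41%
Credit score 735 ≥ 580 (meets)
All criteria satisfied.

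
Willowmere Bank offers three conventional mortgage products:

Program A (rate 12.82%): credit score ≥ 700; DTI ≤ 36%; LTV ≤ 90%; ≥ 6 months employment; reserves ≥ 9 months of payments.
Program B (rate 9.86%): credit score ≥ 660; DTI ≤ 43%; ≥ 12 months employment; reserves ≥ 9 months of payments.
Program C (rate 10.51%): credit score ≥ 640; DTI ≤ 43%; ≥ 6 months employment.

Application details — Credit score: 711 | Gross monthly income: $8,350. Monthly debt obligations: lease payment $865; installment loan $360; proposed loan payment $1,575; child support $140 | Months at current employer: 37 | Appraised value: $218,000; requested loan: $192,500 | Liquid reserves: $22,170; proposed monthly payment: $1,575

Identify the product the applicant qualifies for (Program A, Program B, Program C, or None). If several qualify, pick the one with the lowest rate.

Total debts = (865 + 360 + 1,575 + 140) = 2,940; DTI = 2,940/8,350 = 35.2%.
LTV = 192,500/218,000 = 88.3%.
Reserves = 22,170/1,575 = 14.1 months.
Program A: score 711 ≥ 700; DTI 35.2% ≤ 36%; LTV 88.3% ≤ 90%; employment 37 ≥ 6 mo; reserves 14.1 ≥ 9 mo → qualifies.
Program B: score 711 ≥ 660; DTI 35.2% ≤ 43%; employment 37 ≥ 12 mo; reserves 14.1 ≥ 9 mo → qualifies.
Program C: score 711 ≥ 640; DTI 35.2% ≤ 43%; employment 37 ≥ 6 mo → qualifies.
Qualifying: Program A, Program B, Program C. Lowest rate is 9.86% → Program B.

Program B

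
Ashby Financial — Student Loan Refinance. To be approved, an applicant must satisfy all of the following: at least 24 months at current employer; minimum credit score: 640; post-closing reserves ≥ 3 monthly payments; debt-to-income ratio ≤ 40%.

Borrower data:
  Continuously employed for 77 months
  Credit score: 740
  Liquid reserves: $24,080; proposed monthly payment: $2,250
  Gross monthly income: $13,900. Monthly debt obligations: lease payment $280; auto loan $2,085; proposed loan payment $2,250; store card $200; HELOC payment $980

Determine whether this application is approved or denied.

Denied

Employment 77 ≥ 24 months
Credit score 740 ≥ 640 (meets)
Reserves: 24,080 ÷ 2,250 = 10.7 months (meets 3-month minimum)
Total monthly debts = (280 + 2,085 + 2,250 + 200 + 980) = 5,795. DTI: 5,795 ÷ 13,900 = 41.7%, exceeds the 40% cap
Fails on DTI.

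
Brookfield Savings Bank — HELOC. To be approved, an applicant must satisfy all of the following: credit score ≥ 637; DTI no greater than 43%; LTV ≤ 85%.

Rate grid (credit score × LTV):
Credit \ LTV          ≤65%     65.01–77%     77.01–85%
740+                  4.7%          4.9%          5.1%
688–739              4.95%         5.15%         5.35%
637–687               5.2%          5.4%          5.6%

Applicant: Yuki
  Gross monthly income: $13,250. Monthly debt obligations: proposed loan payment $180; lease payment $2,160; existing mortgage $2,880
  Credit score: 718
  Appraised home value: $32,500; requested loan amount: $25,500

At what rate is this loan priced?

Credit score 718 ≥ 637; Total monthly debts = (180 + 2,160 + 2,880) = 5,220. DTI = 5,220/13,250 = 39.4% ≤ 43%
LTV = 25,500/32,500 = 78.5% ≤ 85%
Score 718 is in the 688–739 band; LTV 78.5% is in the 77.01–85% band → 5.35%.

5.35%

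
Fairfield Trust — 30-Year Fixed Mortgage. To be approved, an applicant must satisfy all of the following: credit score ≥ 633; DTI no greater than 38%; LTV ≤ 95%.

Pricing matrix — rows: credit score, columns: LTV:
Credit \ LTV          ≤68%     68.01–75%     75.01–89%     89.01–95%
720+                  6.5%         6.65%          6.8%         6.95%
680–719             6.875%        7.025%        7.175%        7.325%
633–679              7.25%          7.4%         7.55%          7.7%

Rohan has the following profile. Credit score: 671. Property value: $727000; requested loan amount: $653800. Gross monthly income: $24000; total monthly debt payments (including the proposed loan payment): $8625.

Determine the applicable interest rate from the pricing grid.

7.7%

Credit score 671 ≥ 633; DTI = 8,625/24,000 = 35.9% ≤ 38%
LTV = 653,800/727,000 = 89.9% ≤ 95%
Score 671 is in the 633–679 band; LTV 89.9% is in the 89.01–95% band → 7.7%.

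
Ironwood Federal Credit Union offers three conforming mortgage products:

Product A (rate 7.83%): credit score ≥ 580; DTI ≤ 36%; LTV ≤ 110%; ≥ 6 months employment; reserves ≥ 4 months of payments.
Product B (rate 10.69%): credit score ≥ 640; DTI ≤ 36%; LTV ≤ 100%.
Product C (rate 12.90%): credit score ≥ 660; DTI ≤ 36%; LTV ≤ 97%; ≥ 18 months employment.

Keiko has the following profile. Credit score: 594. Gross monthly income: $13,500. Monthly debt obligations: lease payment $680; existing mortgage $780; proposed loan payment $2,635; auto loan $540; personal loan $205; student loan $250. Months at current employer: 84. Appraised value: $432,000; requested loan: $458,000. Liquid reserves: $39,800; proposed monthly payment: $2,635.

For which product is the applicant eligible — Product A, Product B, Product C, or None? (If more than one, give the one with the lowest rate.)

Total debts = (680 + 780 + 2,635 + 540 + 205 + 250) = 5,090; DTI = 5,090/13,500 = 37.7%.
LTV = 458,000/432,000 = 106%.
Reserves = 39,800/2,635 = 15.1 months.
Product A: score 594 ≥ 580; DTI 37.7% > 36%; LTV 106% ≤ 110%; employment 84 ≥ 6 mo; reserves 15.1 ≥ 4 mo → does not qualify.
Product B: score 594 < 640; DTI 37.7% > 36%; LTV 106% > 100% → does not qualify.
Product C: score 594 < 660; DTI 37.7% > 36%; LTV 106% > 97%; employment 84 ≥ 18 mo → does not qualify.

None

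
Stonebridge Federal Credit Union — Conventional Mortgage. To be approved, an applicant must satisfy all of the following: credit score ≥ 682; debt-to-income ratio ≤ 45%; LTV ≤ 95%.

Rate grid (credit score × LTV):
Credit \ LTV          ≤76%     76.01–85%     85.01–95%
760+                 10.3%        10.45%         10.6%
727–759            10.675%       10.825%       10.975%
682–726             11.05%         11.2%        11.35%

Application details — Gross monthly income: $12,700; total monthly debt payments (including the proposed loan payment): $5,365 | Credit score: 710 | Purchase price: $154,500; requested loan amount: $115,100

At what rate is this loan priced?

Credit score 710 ≥ 682; DTI: 5,365 ÷ 12,700 = 42.2%, within the 45% cap
LTV = 115,100/154,500 = 74.5% ≤ 95%
Row: 710 falls in 682–726. Column: 74.5% falls in ≤76%. Rate = 11.05%.

11.05%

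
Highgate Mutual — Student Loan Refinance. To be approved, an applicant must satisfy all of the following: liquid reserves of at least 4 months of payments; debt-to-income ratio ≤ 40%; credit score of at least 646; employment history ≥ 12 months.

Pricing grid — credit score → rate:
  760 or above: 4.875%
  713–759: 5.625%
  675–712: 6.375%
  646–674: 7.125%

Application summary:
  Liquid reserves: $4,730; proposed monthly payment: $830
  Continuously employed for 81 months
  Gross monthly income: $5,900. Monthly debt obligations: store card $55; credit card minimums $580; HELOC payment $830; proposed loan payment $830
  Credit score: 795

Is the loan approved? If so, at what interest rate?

Credit score 795 ≥ 646 (meets minimum)
Reserves = 4,730/830 = 5.7 months ≥ 4
Total monthly debts = (55 + 580 + 830 + 830) = 2,295. Debt-to-income = 2,295/5,900 = 38.9% — meets 40% limit
Employment 81 ≥ 12 months
All requirements met. Score 795 falls in the 760 or above tier → 4.875%.

Approved at 4.875%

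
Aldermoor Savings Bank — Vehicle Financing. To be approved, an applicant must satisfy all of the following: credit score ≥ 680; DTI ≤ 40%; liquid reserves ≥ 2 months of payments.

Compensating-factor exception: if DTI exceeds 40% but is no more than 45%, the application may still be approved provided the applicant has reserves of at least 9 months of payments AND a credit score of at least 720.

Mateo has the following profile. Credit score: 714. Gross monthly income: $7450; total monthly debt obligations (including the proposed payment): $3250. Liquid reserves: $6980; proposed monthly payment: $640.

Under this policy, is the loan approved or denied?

Denied

Credit score 714 ≥ 680 (meets base)
DTI = 3,250/7,450 = 43.6% > 40% — standard DTI limit exceeded.
Liquid reserves cover 6,980/640 = 10.9 months — ≥ 2 required
DTI 43.6% is within the 40%–45% exception band; checking compensating factors.
Reserves 10.9 ≥ 9 months; credit score 714 < 720.
Override conditions not both satisfied; exception does not apply.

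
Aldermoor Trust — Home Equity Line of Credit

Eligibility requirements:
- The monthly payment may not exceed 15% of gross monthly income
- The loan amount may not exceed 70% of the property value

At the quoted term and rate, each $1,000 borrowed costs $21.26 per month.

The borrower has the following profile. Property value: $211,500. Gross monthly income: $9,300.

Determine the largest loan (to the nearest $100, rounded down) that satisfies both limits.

$65,600

Payment cap: 15% × $9,300 = $1,395/month.
At $21.26 per $1,000, that supports 1,395/21.26 × 1,000 ≈ $65,616 → $65,600.
LTV cap: 70% × $211,500 = $148,050 → $148,000.
Binding constraint: payment-to-income.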